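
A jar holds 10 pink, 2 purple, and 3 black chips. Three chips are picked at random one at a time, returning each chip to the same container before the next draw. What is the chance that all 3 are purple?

Multiply the conditional probability of each draw in order, with replacement (the composition resets each draw).
P = (2/15) · (2/15) · (2/15) = 8/3375 ≈ 0.0024.

8/3375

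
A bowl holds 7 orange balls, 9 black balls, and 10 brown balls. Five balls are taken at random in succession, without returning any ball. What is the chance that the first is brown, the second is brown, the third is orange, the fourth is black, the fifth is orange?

Multiply the conditional probability of each draw in order, without replacement, so each draw removes one from its color and from the total.
P = (10/26) · (9/25) · (7/24) · (9/23) · (6/22) = 567/131560 ≈ 0.0043.

567/131560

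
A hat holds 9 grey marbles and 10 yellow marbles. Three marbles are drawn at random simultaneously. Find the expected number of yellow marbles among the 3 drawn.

30/19

By linearity of expectation, E[X] = Σ P(draw i is yellow); by symmetry each draw (even without replacement) has P(yellow) = 10/19.
E[X] = 3 · 10/19 = 30/19 ≈ 1.5789.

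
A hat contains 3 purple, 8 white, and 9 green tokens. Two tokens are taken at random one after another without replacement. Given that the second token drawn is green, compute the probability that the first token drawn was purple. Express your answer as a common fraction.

P(first=purple and the second token drawn is green) = (3/20)·(9/19) = 27/380.
P(the second token drawn is green) = Σ over first color = 27/380 + 18/95 + 18/95 = 9/20.
By Bayes, P(first=purple | the second token drawn is green) = 27/380 / 9/20 = 3/19 ≈ 0.1579.

3/19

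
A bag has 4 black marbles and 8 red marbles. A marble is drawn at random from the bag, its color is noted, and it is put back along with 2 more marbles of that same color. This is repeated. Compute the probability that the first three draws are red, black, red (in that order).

5/42

Track the composition after each reinforcement of +2.
P = (8/12) · (4/14) · (10/16) = 5/42 ≈ 0.1190.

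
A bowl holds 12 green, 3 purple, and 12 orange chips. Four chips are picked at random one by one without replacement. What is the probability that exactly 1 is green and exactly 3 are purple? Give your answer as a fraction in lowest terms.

Unordered draws without replacement: count favorable combinations over C(27,4).
Favorable = C(12,1) · C(3,3) · C(12,0) = 12; total = C(27,4) = 17550.
P = 12/17550 = 2/2925 ≈ 0.0007.

2/2925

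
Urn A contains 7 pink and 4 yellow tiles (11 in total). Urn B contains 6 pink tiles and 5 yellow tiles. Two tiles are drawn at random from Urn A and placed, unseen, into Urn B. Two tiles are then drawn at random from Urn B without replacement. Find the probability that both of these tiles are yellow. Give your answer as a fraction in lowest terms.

Condition on how many of the transferred tiles are yellow (from Urn A: 4 yellow of 11; then Urn B has 13 total).
  0 yellow: C(4,0)C(7,2)/C(11,2) = 21/55; then P = C(5,2)/C(13,2) = 5/39
  1 yellow: C(4,1)C(7,1)/C(11,2) = 28/55; then P = C(6,2)/C(13,2) = 5/26
  2 yellow: C(4,2)C(7,0)/C(11,2) = 6/55; then P = C(7,2)/C(13,2) = 7/26
P(both yellow) = 126/715 ≈ 0.1762.

126/715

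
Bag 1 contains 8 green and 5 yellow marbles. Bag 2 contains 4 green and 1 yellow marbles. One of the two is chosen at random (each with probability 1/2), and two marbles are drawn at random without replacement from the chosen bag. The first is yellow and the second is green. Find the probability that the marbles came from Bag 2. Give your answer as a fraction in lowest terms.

39/89

P(E | Bag 1) = 10/39; P(E | Bag 2) = 1/5.
P(E) = 1/2·10/39 + 1/2·1/5 = 89/390.
By Bayes' rule, P(Bag 2 | E) = 1/10 / 89/390 = 39/89 ≈ 0.4382.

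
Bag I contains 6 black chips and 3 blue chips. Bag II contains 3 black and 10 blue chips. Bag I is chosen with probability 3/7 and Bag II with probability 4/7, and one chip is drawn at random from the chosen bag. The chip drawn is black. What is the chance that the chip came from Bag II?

P(black | Bag I) = 2/3; P(black | Bag II) = 3/13.
P(black) = 3/7·2/3 + 4/7·3/13 = 38/91.
By Bayes' rule, P(Bag II | black) = 12/91 / 38/91 = 6/19 ≈ 0.3158.

6/19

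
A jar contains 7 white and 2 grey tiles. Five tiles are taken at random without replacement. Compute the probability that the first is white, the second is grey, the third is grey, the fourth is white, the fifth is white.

Multiply the conditional probability of each draw in order, without replacement, so each draw removes one from its color and from the total.
P = (7/9) · (2/8) · (1/7) · (6/6) · (5/5) = 1/36 ≈ 0.0278.

1/36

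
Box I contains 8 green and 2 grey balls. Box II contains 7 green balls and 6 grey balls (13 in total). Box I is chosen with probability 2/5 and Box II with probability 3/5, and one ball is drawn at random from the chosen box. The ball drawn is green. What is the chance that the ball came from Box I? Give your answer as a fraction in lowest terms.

P(green | Box I) = 4/5; P(green | Box II) = 7/13.
P(green) = 2/5·4/5 + 3/5·7/13 = 209/325.
By Bayes' rule, P(Box I | green) = 8/25 / 209/325 = 104/209 ≈ 0.4976.

104/209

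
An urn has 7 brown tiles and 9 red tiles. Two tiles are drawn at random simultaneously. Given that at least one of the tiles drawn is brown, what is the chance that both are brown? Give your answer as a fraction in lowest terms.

P(both brown) = C(7,2)/C(16,2) = 7/40; P(at least one brown) = 1 − C(9,2)/C(16,2) = 7/10.
Since 'both brown' ⊆ 'at least one brown', P(both | at least one) = 7/40 / 7/10 = 1/4 ≈ 0.2500.

1/4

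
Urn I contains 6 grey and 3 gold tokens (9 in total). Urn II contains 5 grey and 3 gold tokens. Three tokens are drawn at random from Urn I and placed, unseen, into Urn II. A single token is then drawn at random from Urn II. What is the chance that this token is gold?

Condition on how many of the transferred tokens are gold (from Urn I: 3 gold of 9; then Urn II has 11 total).
  0 gold: C(3,0)C(6,3)/C(9,3) = 5/21; then P = 3/11
  1 gold: C(3,1)C(6,2)/C(9,3) = 15/28; then P = 4/11
  2 gold: C(3,2)C(6,1)/C(9,3) = 3/14; then P = 5/11
  3 gold: C(3,3)C(6,0)/C(9,3) = 1/84; then P = 6/11
P(gold from Urn II) = 4/11 ≈ 0.3636.

4/11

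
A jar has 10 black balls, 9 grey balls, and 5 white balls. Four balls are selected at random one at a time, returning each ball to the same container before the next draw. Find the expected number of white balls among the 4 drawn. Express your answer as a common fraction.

5/6

By linearity of expectation, E[X] = Σ P(draw i is white); each independent draw has P(white) = 5/24.
E[X] = 4 · 5/24 = 5/6 ≈ 0.8333.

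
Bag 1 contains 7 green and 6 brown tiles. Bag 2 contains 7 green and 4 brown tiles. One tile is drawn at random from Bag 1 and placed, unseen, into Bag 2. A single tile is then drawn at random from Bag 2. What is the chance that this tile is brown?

29/78

Condition on how many of the transferred tiles are brown (from Bag 1: 6 brown of 13; then Bag 2 has 12 total).
  0 brown: C(6,0)C(7,1)/C(13,1) = 7/13; then P = 4/12
  1 brown: C(6,1)C(7,0)/C(13,1) = 6/13; then P = 5/12
P(brown from Bag 2) = 29/78 ≈ 0.3718.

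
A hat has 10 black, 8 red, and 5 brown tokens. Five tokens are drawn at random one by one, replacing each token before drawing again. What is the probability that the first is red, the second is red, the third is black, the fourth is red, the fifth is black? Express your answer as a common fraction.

51200/6436343

Multiply the conditional probability of each draw in order, with replacement (the composition resets each draw).
P = (8/23) · (8/23) · (10/23) · (8/23) · (10/23) = 51200/6436343 ≈ 0.0080.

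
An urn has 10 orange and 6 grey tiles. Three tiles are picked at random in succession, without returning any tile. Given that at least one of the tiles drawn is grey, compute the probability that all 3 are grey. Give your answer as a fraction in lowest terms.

1/22

P(all 3 grey) = C(6,3)/C(16,3) = 1/28; P(at least one grey) = 1 − C(10,3)/C(16,3) = 11/14.
Since 'all 3 grey' ⊆ 'at least one grey', P(all 3 | at least one) = 1/28 / 11/14 = 1/22 ≈ 0.0455.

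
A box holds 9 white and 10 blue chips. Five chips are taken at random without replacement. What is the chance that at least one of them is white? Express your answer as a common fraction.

Use the complement: P(at least one white) = 1 − P(no white).
P(none) = C(10,5)/C(19,5) = 252/11628.
So P = 1 − 252/11628 = 316/323 ≈ 0.9783.

316/323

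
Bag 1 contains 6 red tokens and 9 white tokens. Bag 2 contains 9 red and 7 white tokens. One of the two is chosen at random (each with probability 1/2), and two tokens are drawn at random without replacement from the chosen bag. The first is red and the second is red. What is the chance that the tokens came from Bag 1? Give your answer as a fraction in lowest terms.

P(E | Bag 1) = 1/7; P(E | Bag 2) = 3/10.
P(E) = 1/2·1/7 + 1/2·3/10 = 31/140.
By Bayes' rule, P(Bag 1 | E) = 1/14 / 31/140 = 10/31 ≈ 0.3226.

10/31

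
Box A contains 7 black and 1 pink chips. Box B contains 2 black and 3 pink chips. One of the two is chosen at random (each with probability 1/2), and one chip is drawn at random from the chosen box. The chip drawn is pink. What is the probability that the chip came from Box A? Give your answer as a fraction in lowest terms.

5/29

P(pink | Box A) = 1/8; P(pink | Box B) = 3/5.
P(pink) = 1/2·1/8 + 1/2·3/5 = 29/80.
By Bayes' rule, P(Box A | pink) = 1/16 / 29/80 = 5/29 ≈ 0.1724.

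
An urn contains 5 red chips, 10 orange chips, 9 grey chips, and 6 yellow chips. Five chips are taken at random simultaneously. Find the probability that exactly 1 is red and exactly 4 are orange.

Unordered draws without replacement: count favorable combinations over C(30,5).
Favorable = C(5,1) · C(10,4) · C(9,0) · C(6,0) = 1050; total = C(30,5) = 142506.
P = 1050/142506 = 25/3393 ≈ 0.0074.

25/3393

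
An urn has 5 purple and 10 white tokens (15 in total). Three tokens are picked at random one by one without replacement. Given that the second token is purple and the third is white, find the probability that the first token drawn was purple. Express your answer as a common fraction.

P(first=purple and the second token is purple and the third is white) = (5/15)·(4/14)·(10/13) = 20/273.
P(E) = Σ over first color = 20/273 + 15/91 = 5/21.
By Bayes, P(first=purple | E) = 20/273 / 5/21 = 4/13 ≈ 0.3077.

4/13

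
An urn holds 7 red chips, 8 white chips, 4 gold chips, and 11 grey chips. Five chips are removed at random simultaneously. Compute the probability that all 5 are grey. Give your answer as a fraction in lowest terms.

11/3393

Unordered draws without replacement: count favorable combinations over C(30,5).
Favorable = C(7,0) · C(8,0) · C(4,0) · C(11,5) = 462; total = C(30,5) = 142506.
P = 462/142506 = 11/3393 ≈ 0.0032.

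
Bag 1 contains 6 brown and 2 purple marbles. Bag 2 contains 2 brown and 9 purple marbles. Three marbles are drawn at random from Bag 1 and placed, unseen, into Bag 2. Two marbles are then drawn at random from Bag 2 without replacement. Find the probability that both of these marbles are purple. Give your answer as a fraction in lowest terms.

300/637

Condition on how many of the transferred marbles are purple (from Bag 1: 2 purple of 8; then Bag 2 has 14 total).
  0 purple: C(2,0)C(6,3)/C(8,3) = 5/14; then P = C(9,2)/C(14,2) = 36/91
  1 purple: C(2,1)C(6,2)/C(8,3) = 15/28; then P = C(10,2)/C(14,2) = 45/91
  2 purple: C(2,2)C(6,1)/C(8,3) = 3/28; then P = C(11,2)/C(14,2) = 55/91
P(both purple) = 300/637 ≈ 0.4710.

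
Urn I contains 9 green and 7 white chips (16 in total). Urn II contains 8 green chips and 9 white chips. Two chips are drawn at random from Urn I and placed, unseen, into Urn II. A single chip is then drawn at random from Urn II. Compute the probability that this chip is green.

73/152

Condition on how many of the transferred chips are green (from Urn I: 9 green of 16; then Urn II has 19 total).
  0 green: C(9,0)C(7,2)/C(16,2) = 7/40; then P = 8/19
  1 green: C(9,1)C(7,1)/C(16,2) = 21/40; then P = 9/19
  2 green: C(9,2)C(7,0)/C(16,2) = 3/10; then P = 10/19
P(green from Urn II) = 73/152 ≈ 0.4803.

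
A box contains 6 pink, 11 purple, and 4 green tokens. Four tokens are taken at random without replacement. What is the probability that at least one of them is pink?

Use the complement: P(at least one pink) = 1 − P(no pink).
P(none) = C(15,4)/C(21,4) = 1365/5985.
So P = 1 − 1365/5985 = 44/57 ≈ 0.7719.

44/57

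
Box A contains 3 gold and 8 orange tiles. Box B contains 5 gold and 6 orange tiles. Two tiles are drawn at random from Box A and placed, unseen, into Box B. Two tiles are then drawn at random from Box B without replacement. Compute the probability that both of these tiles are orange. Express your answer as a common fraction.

1333/4290

Condition on how many of the transferred tiles are orange (from Box A: 8 orange of 11; then Box B has 13 total).
  0 orange: C(8,0)C(3,2)/C(11,2) = 3/55; then P = C(6,2)/C(13,2) = 5/26
  1 orange: C(8,1)C(3,1)/C(11,2) = 24/55; then P = C(7,2)/C(13,2) = 7/26
  2 orange: C(8,2)C(3,0)/C(11,2) = 28/55; then P = C(8,2)/C(13,2) = 14/39
P(both orange) = 1333/4290 ≈ 0.3107.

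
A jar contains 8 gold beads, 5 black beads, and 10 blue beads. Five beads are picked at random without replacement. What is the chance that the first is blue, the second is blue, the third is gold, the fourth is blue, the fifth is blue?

48/4807

Multiply the conditional probability of each draw in order, without replacement, so each draw removes one from its color and from the total.
P = (10/23) · (9/22) · (8/21) · (8/20) · (7/19) = 48/4807 ≈ 0.0100.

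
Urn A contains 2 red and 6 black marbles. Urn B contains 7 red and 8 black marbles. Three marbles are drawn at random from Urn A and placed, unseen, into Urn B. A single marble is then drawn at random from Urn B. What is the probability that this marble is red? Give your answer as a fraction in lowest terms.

31/72

Condition on how many of the transferred marbles are red (from Urn A: 2 red of 8; then Urn B has 18 total).
  0 red: C(2,0)C(6,3)/C(8,3) = 5/14; then P = 7/18
  1 red: C(2,1)C(6,2)/C(8,3) = 15/28; then P = 8/18
  2 red: C(2,2)C(6,1)/C(8,3) = 3/28; then P = 9/18
P(red from Urn B) = 31/72 ≈ 0.4306.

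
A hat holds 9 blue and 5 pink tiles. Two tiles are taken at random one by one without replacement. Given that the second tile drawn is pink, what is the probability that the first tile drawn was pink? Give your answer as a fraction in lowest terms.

4/13

P(first=pink and the second tile drawn is pink) = (5/14)·(4/13) = 10/91.
P(the second tile drawn is pink) = Σ over first color = 45/182 + 10/91 = 5/14.
By Bayes, P(first=pink | the second tile drawn is pink) = 10/91 / 5/14 = 4/13 ≈ 0.3077.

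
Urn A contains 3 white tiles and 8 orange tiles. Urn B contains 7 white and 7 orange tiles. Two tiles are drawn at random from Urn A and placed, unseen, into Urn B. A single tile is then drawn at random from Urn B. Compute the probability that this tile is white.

83/176

Condition on how many of the transferred tiles are white (from Urn A: 3 white of 11; then Urn B has 16 total).
  0 white: C(3,0)C(8,2)/C(11,2) = 28/55; then P = 7/16
  1 white: C(3,1)C(8,1)/C(11,2) = 24/55; then P = 8/16
  2 white: C(3,2)C(8,0)/C(11,2) = 3/55; then P = 9/16
P(white from Urn B) = 83/176 ≈ 0.4716.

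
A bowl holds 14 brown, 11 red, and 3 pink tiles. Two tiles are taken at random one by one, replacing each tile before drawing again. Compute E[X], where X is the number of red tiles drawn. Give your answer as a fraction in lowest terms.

By linearity of expectation, E[X] = Σ P(draw i is red); each independent draw has P(red) = 11/28.
E[X] = 2 · 11/28 = 11/14 ≈ 0.7857.

11/14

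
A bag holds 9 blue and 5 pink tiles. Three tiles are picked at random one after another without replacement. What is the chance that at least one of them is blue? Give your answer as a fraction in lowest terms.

Use the complement: P(at least one blue) = 1 − P(no blue).
P(none) = C(5,3)/C(14,3) = 10/364.
So P = 1 − 10/364 = 177/182 ≈ 0.9725.

177/182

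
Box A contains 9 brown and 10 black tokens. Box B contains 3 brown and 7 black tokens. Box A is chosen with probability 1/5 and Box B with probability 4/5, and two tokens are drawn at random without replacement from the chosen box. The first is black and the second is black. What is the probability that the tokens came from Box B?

P(E | Box A) = 5/19; P(E | Box B) = 7/15.
P(E) = 1/5·5/19 + 4/5·7/15 = 607/1425.
By Bayes' rule, P(Box B | E) = 28/75 / 607/1425 = 532/607 ≈ 0.8764.

532/607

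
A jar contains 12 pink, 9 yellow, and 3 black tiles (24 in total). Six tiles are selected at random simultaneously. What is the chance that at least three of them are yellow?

1908/4807

Sum the hypergeometric tail for j = 3,…,6 yellow tiles.
Favorable = C(9,3)·C(15,3) + C(9,4)·C(15,2) + C(9,5)·C(15,1) + C(9,6)·C(15,0) = 53424; total = C(24,6) = 134596.
P = 53424/134596 = 1908/4807 ≈ 0.3969.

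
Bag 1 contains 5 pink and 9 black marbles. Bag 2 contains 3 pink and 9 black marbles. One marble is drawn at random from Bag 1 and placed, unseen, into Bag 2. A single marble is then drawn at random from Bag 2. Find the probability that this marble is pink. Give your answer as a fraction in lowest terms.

Condition on how many of the transferred marbles are pink (from Bag 1: 5 pink of 14; then Bag 2 has 13 total).
  0 pink: C(5,0)C(9,1)/C(14,1) = 9/14; then P = 3/13
  1 pink: C(5,1)C(9,0)/C(14,1) = 5/14; then P = 4/13
P(pink from Bag 2) = 47/182 ≈ 0.2582.

47/182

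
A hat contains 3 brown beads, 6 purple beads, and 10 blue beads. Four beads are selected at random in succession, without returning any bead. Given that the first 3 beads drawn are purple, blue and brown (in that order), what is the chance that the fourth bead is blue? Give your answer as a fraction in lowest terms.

After removing 1 brown, 1 purple, 1 blue, the hat has 9 blue out of 16 remaining.
P(fourth is blue | given) = 9/16 ≈ 0.5625.

9/16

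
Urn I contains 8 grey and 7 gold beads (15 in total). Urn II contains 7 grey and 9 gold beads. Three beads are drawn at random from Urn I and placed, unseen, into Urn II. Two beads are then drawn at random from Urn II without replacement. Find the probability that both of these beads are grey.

11/57

Condition on how many of the transferred beads are grey (from Urn I: 8 grey of 15; then Urn II has 19 total).
  0 grey: C(8,0)C(7,3)/C(15,3) = 1/13; then P = C(7,2)/C(19,2) = 7/57
  1 grey: C(8,1)C(7,2)/C(15,3) = 24/65; then P = C(8,2)/C(19,2) = 28/171
  2 grey: C(8,2)C(7,1)/C(15,3) = 28/65; then P = C(9,2)/C(19,2) = 4/19
  3 grey: C(8,3)C(7,0)/C(15,3) = 8/65; then P = C(10,2)/C(19,2) = 5/19
P(both grey) = 11/57 ≈ 0.1930.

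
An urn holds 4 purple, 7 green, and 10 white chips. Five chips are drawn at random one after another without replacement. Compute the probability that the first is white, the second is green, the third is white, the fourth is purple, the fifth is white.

Multiply the conditional probability of each draw in order, without replacement, so each draw removes one from its color and from the total.
P = (10/21) · (7/20) · (9/19) · (4/18) · (8/17) = 8/969 ≈ 0.0083.

8/969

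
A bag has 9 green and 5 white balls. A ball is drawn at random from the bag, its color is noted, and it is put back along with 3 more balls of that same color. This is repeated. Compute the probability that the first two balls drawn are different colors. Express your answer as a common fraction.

45/119

Either green then white, or white then green; after the first draw the total is 17.
P = (9/14)·(5/17) + (5/14)·(9/17) = 45/119 ≈ 0.3782.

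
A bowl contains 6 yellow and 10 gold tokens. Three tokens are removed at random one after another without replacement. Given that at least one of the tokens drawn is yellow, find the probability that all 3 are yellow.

1/22

P(all 3 yellow) = C(6,3)/C(16,3) = 1/28; P(at least one yellow) = 1 − C(10,3)/C(16,3) = 11/14.
Since 'all 3 yellow' ⊆ 'at least one yellow', P(all 3 | at least one) = 1/28 / 11/14 = 1/22 ≈ 0.0455.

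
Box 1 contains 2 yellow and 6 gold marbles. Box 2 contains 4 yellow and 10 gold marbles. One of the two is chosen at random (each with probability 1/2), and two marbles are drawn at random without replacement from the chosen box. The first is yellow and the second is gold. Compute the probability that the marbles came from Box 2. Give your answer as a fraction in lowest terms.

P(E | Box 1) = 3/14; P(E | Box 2) = 20/91.
P(E) = 1/2·3/14 + 1/2·20/91 = 79/364.
By Bayes' rule, P(Box 2 | E) = 10/91 / 79/364 = 40/79 ≈ 0.5063.

40/79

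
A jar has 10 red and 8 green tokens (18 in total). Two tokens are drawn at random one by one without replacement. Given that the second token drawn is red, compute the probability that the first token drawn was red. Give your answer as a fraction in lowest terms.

9/17

P(first=red and the second token drawn is red) = (10/18)·(9/17) = 5/17.
P(the second token drawn is red) = Σ over first color = 5/17 + 40/153 = 5/9.
By Bayes, P(first=red | the second token drawn is red) = 5/17 / 5/9 = 9/17 ≈ 0.5294.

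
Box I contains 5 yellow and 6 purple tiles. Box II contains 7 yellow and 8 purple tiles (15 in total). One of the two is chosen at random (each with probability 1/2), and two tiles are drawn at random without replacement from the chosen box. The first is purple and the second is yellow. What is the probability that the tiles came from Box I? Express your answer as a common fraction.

P(E | Box I) = 3/11; P(E | Box II) = 4/15.
P(E) = 1/2·3/11 + 1/2·4/15 = 89/330.
By Bayes' rule, P(Box I | E) = 3/22 / 89/330 = 45/89 ≈ 0.5056.

45/89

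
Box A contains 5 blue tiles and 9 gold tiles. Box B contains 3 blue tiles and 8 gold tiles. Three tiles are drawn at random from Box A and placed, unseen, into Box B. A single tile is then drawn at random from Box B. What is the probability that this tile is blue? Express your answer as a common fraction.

57/196

Condition on how many of the transferred tiles are blue (from Box A: 5 blue of 14; then Box B has 14 total).
  0 blue: C(5,0)C(9,3)/C(14,3) = 3/13; then P = 3/14
  1 blue: C(5,1)C(9,2)/C(14,3) = 45/91; then P = 4/14
  2 blue: C(5,2)C(9,1)/C(14,3) = 45/182; then P = 5/14
  3 blue: C(5,3)C(9,0)/C(14,3) = 5/182; then P = 6/14
P(blue from Box B) = 57/196 ≈ 0.2908.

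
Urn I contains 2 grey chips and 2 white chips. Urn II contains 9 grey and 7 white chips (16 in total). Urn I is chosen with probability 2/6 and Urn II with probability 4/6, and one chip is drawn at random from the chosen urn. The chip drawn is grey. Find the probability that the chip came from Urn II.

9/13

P(grey | Urn I) = 1/2; P(grey | Urn II) = 9/16.
P(grey) = 1/3·1/2 + 2/3·9/16 = 13/24.
By Bayes' rule, P(Urn II | grey) = 3/8 / 13/24 = 9/13 ≈ 0.6923.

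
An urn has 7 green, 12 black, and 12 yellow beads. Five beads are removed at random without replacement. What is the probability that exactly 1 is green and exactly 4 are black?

Unordered draws without replacement: count favorable combinations over C(31,5).
Favorable = C(7,1) · C(12,4) · C(12,0) = 3465; total = C(31,5) = 169911.
P = 3465/169911 = 55/2697 ≈ 0.0204.

55/2697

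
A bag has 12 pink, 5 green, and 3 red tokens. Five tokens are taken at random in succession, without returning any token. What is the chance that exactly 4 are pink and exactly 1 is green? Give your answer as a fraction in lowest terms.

Unordered draws without replacement: count favorable combinations over C(20,5).
Favorable = C(12,4) · C(5,1) · C(3,0) = 2475; total = C(20,5) = 15504.
P = 2475/15504 = 825/5168 ≈ 0.1596.

825/5168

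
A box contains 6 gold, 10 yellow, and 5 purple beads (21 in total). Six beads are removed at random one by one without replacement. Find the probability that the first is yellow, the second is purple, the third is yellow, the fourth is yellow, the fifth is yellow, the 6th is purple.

5/1938

Multiply the conditional probability of each draw in order, without replacement, so each draw removes one from its color and from the total.
P = (10/21) · (5/20) · (9/19) · (8/18) · (7/17) · (4/16) = 5/1938 ≈ 0.0026.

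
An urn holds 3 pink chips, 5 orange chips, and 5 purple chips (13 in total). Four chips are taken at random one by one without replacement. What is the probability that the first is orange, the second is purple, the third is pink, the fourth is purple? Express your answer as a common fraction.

5/286

Multiply the conditional probability of each draw in order, without replacement, so each draw removes one from its color and from the total.
P = (5/13) · (5/12) · (3/11) · (4/10) = 5/286 ≈ 0.0175.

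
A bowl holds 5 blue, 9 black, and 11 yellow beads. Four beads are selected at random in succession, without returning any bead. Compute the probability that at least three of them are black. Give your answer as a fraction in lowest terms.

147/1265

Sum the hypergeometric tail for j = 3,…,4 black beads.
Favorable = C(9,3)·C(16,1) + C(9,4)·C(16,0) = 1470; total = C(25,4) = 12650.
P = 1470/12650 = 147/1265 ≈ 0.1162.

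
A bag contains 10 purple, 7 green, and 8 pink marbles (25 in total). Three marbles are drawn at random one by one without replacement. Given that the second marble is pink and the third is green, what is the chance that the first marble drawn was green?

P(first=green and the second marble is pink and the third is green) = (7/25)·(8/24)·(6/23) = 14/575.
P(E) = Σ over first color = 14/345 + 14/575 + 49/1725 = 7/75.
By Bayes, P(first=green | E) = 14/575 / 7/75 = 6/23 ≈ 0.2609.

6/23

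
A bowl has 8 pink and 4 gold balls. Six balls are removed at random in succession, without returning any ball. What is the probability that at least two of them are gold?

Sum the hypergeometric tail for j = 2,…,4 gold balls.
Favorable = C(4,2)·C(8,4) + C(4,3)·C(8,3) + C(4,4)·C(8,2) = 672; total = C(12,6) = 924.
P = 672/924 = 8/11 ≈ 0.7273.

8/11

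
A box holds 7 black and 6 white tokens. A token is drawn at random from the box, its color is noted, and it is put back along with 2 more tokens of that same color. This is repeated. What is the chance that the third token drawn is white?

6/13

Sum over the four possibilities for the first two draws (white/not-white each), tracking how the white count and total change by +2 per draw.
P(third is white) = 6/13 ≈ 0.4615. (In a Pólya urn every draw has the same marginal probability 6/13.)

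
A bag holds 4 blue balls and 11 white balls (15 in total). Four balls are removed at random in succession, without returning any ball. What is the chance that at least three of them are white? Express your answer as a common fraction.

Sum the hypergeometric tail for j = 3,…,4 white balls.
Favorable = C(11,3)·C(4,1) + C(11,4)·C(4,0) = 990; total = C(15,4) = 1365.
P = 990/1365 = 66/91 ≈ 0.7253.

66/91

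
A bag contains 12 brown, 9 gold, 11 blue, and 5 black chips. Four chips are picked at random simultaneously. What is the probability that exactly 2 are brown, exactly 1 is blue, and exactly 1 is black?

Unordered draws without replacement: count favorable combinations over C(37,4).
Favorable = C(12,2) · C(9,0) · C(11,1) · C(5,1) = 3630; total = C(37,4) = 66045.
P = 3630/66045 = 242/4403 ≈ 0.0550.

242/4403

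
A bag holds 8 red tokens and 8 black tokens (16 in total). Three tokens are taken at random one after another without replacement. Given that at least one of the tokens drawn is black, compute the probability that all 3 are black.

P(all 3 black) = C(8,3)/C(16,3) = 1/10; P(at least one black) = 1 − C(8,3)/C(16,3) = 9/10.
Since 'all 3 black' ⊆ 'at least one black', P(all 3 | at least one) = 1/10 / 9/10 = 1/9 ≈ 0.1111.

1/9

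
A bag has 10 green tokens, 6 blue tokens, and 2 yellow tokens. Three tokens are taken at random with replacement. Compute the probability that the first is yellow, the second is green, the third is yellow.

Multiply the conditional probability of each draw in order, with replacement (the composition resets each draw).
P = (2/18) · (10/18) · (2/18) = 5/729 ≈ 0.0069.

5/729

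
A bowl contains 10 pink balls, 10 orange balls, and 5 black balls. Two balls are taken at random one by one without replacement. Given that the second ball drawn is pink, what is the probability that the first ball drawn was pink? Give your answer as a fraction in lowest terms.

3/8

P(first=pink and the second ball drawn is pink) = (10/25)·(9/24) = 3/20.
P(the second ball drawn is pink) = Σ over first color = 3/20 + 1/6 + 1/12 = 2/5.
By Bayes, P(first=pink | the second ball drawn is pink) = 3/20 / 2/5 = 3/8 ≈ 0.3750.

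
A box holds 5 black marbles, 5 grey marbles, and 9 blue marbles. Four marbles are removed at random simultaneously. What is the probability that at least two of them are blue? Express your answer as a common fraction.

Sum the hypergeometric tail for j = 2,…,4 blue marbles.
Favorable = C(9,2)·C(10,2) + C(9,3)·C(10,1) + C(9,4)·C(10,0) = 2586; total = C(19,4) = 3876.
P = 2586/3876 = 431/646 ≈ 0.6672.

431/646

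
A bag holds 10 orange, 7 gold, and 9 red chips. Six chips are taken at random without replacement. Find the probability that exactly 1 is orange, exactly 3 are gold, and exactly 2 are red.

Unordered draws without replacement: count favorable combinations over C(26,6).
Favorable = C(10,1) · C(7,3) · C(9,2) = 12600; total = C(26,6) = 230230.
P = 12600/230230 = 180/3289 ≈ 0.0547.

180/3289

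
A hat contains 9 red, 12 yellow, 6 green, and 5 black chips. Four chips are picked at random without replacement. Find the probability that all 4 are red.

Unordered draws without replacement: count favorable combinations over C(32,4).
Favorable = C(9,4) · C(12,0) · C(6,0) · C(5,0) = 126; total = C(32,4) = 35960.
P = 126/35960 = 63/17980 ≈ 0.0035.

63/17980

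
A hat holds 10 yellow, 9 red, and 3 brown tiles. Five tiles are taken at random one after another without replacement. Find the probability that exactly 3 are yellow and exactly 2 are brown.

20/1463

Unordered draws without replacement: count favorable combinations over C(22,5).
Favorable = C(10,3) · C(9,0) · C(3,2) = 360; total = C(22,5) = 26334.
P = 360/26334 = 20/1463 ≈ 0.0137.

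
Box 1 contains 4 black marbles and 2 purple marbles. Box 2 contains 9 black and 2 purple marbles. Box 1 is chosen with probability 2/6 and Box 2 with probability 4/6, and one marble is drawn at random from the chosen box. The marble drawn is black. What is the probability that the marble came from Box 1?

P(black | Box 1) = 2/3; P(black | Box 2) = 9/11.
P(black) = 1/3·2/3 + 2/3·9/11 = 76/99.
By Bayes' rule, P(Box 1 | black) = 2/9 / 76/99 = 11/38 ≈ 0.2895.

11/38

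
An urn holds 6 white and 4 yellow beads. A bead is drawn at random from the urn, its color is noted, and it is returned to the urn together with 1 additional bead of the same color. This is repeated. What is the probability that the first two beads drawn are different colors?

Either yellow then white, or white then yellow; after the first draw the total is 11.
P = (4/10)·(6/11) + (6/10)·(4/11) = 24/55 ≈ 0.4364.

24/55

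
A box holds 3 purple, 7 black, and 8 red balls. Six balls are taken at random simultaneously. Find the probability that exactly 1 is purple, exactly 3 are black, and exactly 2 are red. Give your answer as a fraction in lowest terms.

35/221

Unordered draws without replacement: count favorable combinations over C(18,6).
Favorable = C(3,1) · C(7,3) · C(8,2) = 2940; total = C(18,6) = 18564.
P = 2940/18564 = 35/221 ≈ 0.1584.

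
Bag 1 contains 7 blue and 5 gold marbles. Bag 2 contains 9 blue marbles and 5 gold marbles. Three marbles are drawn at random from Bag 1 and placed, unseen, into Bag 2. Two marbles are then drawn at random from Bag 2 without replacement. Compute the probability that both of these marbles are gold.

735/5984

Condition on how many of the transferred marbles are gold (from Bag 1: 5 gold of 12; then Bag 2 has 17 total).
  0 gold: C(5,0)C(7,3)/C(12,3) = 7/44; then P = C(5,2)/C(17,2) = 5/68
  1 gold: C(5,1)C(7,2)/C(12,3) = 21/44; then P = C(6,2)/C(17,2) = 15/136
  2 gold: C(5,2)C(7,1)/C(12,3) = 7/22; then P = C(7,2)/C(17,2) = 21/136
  3 gold: C(5,3)C(7,0)/C(12,3) = 1/22; then P = C(8,2)/C(17,2) = 7/34
P(both gold) = 735/5984 ≈ 0.1228.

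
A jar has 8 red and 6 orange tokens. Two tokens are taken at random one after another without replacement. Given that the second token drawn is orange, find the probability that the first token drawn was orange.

5/13

P(first=orange and the second token drawn is orange) = (6/14)·(5/13) = 15/91.
P(the second token drawn is orange) = Σ over first color = 24/91 + 15/91 = 3/7.
By Bayes, P(first=orange | the second token drawn is orange) = 15/91 / 3/7 = 5/13 ≈ 0.3846.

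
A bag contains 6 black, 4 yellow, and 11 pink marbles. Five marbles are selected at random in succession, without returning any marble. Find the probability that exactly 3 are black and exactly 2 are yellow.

40/6783

Unordered draws without replacement: count favorable combinations over C(21,5).
Favorable = C(6,3) · C(4,2) · C(11,0) = 120; total = C(21,5) = 20349.
P = 120/20349 = 40/6783 ≈ 0.0059.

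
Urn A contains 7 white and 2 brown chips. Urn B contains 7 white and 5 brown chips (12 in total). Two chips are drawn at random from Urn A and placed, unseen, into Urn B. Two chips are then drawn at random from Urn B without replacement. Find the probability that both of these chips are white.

Condition on how many of the transferred chips are white (from Urn A: 7 white of 9; then Urn B has 14 total).
  0 white: C(7,0)C(2,2)/C(9,2) = 1/36; then P = C(7,2)/C(14,2) = 3/13
  1 white: C(7,1)C(2,1)/C(9,2) = 7/18; then P = C(8,2)/C(14,2) = 4/13
  2 white: C(7,2)C(2,0)/C(9,2) = 7/12; then P = C(9,2)/C(14,2) = 36/91
P(both white) = 167/468 ≈ 0.3568.

167/468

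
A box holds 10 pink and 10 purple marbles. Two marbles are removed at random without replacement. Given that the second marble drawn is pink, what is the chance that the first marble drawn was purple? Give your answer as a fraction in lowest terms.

10/19

P(first=purple and the second marble drawn is pink) = (10/20)·(10/19) = 5/19.
P(the second marble drawn is pink) = Σ over first color = 9/38 + 5/19 = 1/2.
By Bayes, P(first=purple | the second marble drawn is pink) = 5/19 / 1/2 = 10/19 ≈ 0.5263.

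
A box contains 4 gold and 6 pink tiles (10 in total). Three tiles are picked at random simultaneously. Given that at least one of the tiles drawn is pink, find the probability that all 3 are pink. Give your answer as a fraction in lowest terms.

5/29

P(all 3 pink) = C(6,3)/C(10,3) = 1/6; P(at least one pink) = 1 − C(4,3)/C(10,3) = 29/30.
Since 'all 3 pink' ⊆ 'at least one pink', P(all 3 | at least one) = 1/6 / 29/30 = 5/29 ≈ 0.1724.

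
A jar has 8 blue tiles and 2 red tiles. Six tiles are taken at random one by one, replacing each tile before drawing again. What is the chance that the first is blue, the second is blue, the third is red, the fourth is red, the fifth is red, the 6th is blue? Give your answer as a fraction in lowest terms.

Multiply the conditional probability of each draw in order, with replacement (the composition resets each draw).
P = (8/10) · (8/10) · (2/10) · (2/10) · (2/10) · (8/10) = 64/15625 ≈ 0.0041.

64/15625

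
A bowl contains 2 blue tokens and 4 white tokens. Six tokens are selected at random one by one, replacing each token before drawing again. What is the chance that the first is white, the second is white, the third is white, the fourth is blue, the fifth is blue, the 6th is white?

16/729

Multiply the conditional probability of each draw in order, with replacement (the composition resets each draw).
P = (4/6) · (4/6) · (4/6) · (2/6) · (2/6) · (4/6) = 16/729 ≈ 0.0219.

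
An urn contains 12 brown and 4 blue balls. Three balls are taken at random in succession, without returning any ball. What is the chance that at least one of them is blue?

Use the complement: P(at least one blue) = 1 − P(no blue).
P(none) = C(12,3)/C(16,3) = 220/560.
So P = 1 − 220/560 = 17/28 ≈ 0.6071.

17/28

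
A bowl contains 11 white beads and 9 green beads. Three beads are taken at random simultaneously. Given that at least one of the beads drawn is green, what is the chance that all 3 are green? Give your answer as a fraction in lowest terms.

28/325

P(all 3 green) = C(9,3)/C(20,3) = 7/95; P(at least one green) = 1 − C(11,3)/C(20,3) = 65/76.
Since 'all 3 green' ⊆ 'at least one green', P(all 3 | at least one) = 7/95 / 65/76 = 28/325 ≈ 0.0862.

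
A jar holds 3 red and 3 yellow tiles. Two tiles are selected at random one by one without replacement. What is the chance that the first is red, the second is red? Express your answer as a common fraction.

1/5

Multiply the conditional probability of each draw in order, without replacement, so each draw removes one from its color and from the total.
P = (3/6) · (2/5) = 1/5 ≈ 0.2000.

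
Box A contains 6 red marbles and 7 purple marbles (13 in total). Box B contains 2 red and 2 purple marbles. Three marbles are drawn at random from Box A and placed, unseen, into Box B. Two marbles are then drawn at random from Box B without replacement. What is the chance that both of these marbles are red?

113/546

Condition on how many of the transferred marbles are red (from Box A: 6 red of 13; then Box B has 7 total).
  0 red: C(6,0)C(7,3)/C(13,3) = 35/286; then P = C(2,2)/C(7,2) = 1/21
  1 red: C(6,1)C(7,2)/C(13,3) = 63/143; then P = C(3,2)/C(7,2) = 1/7
  2 red: C(6,2)C(7,1)/C(13,3) = 105/286; then P = C(4,2)/C(7,2) = 2/7
  3 red: C(6,3)C(7,0)/C(13,3) = 10/143; then P = C(5,2)/C(7,2) = 10/21
P(both red) = 113/546 ≈ 0.2070.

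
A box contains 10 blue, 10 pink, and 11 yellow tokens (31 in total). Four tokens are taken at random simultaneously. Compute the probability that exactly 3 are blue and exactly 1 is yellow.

264/6293

Unordered draws without replacement: count favorable combinations over C(31,4).
Favorable = C(10,3) · C(10,0) · C(11,1) = 1320; total = C(31,4) = 31465.
P = 1320/31465 = 264/6293 ≈ 0.0420.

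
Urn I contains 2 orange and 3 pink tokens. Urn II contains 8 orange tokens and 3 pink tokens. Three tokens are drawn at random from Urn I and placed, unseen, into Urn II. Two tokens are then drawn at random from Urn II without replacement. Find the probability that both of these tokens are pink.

Condition on how many of the transferred tokens are pink (from Urn I: 3 pink of 5; then Urn II has 14 total).
  1 pink: C(3,1)C(2,2)/C(5,3) = 3/10; then P = C(4,2)/C(14,2) = 6/91
  2 pink: C(3,2)C(2,1)/C(5,3) = 3/5; then P = C(5,2)/C(14,2) = 10/91
  3 pink: C(3,3)C(2,0)/C(5,3) = 1/10; then P = C(6,2)/C(14,2) = 15/91
P(both pink) = 93/910 ≈ 0.1022.

93/910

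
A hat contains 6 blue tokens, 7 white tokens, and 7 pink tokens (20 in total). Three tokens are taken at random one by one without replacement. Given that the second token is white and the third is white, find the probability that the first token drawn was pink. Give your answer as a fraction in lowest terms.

P(first=pink and the second token is white and the third is white) = (7/20)·(7/19)·(6/18) = 49/1140.
P(E) = Σ over first color = 7/190 + 7/228 + 49/1140 = 21/190.
By Bayes, P(first=pink | E) = 49/1140 / 21/190 = 7/18 ≈ 0.3889.

7/18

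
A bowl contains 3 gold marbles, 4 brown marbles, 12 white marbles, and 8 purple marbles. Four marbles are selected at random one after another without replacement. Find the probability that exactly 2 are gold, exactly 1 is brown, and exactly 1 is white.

8/975

Unordered draws without replacement: count favorable combinations over C(27,4).
Favorable = C(3,2) · C(4,1) · C(12,1) · C(8,0) = 144; total = C(27,4) = 17550.
P = 144/17550 = 8/975 ≈ 0.0082.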